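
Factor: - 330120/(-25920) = 2^(- 3)*3^( - 2 )* 7^1 * 131^1 = 917/72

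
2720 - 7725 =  - 5005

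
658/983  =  658/983 = 0.67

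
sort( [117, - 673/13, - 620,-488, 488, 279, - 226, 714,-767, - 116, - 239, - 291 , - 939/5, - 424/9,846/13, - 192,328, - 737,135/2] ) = [ - 767,- 737, - 620 ,  -  488, - 291, - 239, - 226 , - 192,-939/5, - 116, - 673/13, - 424/9,846/13,135/2, 117,279 , 328,488, 714]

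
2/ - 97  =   - 1 + 95/97 = -0.02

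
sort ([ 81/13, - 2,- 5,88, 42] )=[ - 5,-2,81/13, 42, 88 ]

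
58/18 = 3 + 2/9 = 3.22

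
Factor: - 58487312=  - 2^4*13^1 *281189^1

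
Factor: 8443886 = 2^1*11^1*383813^1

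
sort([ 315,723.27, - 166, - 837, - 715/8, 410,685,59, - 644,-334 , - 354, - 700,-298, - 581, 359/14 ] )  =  [ - 837, - 700, - 644, - 581, - 354,  -  334, - 298,-166, -715/8 , 359/14,59,315,410,685,723.27]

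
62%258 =62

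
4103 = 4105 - 2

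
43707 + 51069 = 94776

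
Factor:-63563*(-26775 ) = 3^2*5^2*7^1*17^2*3739^1 = 1701899325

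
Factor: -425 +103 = - 2^1 * 7^1*23^1 = - 322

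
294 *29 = 8526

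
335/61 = 5+30/61 = 5.49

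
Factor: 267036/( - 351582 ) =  - 2^1 * 17^2*761^(- 1 ) = - 578/761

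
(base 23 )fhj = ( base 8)20231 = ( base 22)H57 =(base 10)8345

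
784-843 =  - 59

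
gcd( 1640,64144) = 8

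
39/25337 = 3/1949 = 0.00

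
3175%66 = 7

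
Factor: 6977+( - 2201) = 4776 = 2^3 * 3^1*199^1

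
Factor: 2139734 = 2^1*1069867^1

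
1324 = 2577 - 1253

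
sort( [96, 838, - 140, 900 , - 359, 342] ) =[ - 359, - 140, 96,342, 838, 900 ] 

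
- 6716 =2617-9333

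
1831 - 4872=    -3041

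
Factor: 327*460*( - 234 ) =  - 2^3* 3^3*5^1* 13^1*23^1*109^1 =-35198280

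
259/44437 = 7/1201 = 0.01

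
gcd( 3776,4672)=64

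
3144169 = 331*9499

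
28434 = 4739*6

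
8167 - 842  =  7325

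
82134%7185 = 3099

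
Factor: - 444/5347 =-2^2 * 3^1*37^1 * 5347^(-1 )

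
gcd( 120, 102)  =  6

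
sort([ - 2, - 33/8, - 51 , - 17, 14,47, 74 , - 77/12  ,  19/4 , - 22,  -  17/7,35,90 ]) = [ - 51 , - 22, - 17, - 77/12, - 33/8, - 17/7 ,  -  2 , 19/4,14,35, 47 , 74, 90 ]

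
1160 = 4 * 290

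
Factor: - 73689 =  - 3^1 * 7^1*  11^2*29^1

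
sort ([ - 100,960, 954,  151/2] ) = [  -  100,151/2,954 , 960 ] 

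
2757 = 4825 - 2068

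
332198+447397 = 779595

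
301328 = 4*75332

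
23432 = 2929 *8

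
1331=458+873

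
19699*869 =17118431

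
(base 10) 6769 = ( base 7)25510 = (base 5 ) 204034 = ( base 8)15161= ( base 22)dlf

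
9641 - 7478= 2163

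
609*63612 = 38739708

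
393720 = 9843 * 40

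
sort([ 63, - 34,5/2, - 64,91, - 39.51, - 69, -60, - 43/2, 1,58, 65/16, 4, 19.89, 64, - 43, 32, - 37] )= [  -  69,-64,-60, - 43, -39.51,  -  37, - 34, - 43/2,1, 5/2 , 4, 65/16,19.89, 32, 58 , 63,64,  91]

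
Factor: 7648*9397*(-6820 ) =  - 2^7*5^1*11^1*31^1 * 239^1  *9397^1 =-490141505920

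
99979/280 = 357 + 19/280 =357.07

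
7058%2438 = 2182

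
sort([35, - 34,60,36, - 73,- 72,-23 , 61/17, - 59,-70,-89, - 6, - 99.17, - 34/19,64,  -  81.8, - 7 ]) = [  -  99.17,-89, - 81.8, - 73,-72, - 70, - 59, -34 ,-23,  -  7,  -  6,-34/19,61/17,35,36,60,64]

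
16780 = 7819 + 8961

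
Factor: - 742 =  - 2^1*7^1*53^1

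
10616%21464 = 10616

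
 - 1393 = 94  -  1487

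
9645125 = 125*77161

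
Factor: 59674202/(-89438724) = -2^(-1 )*3^( -2 )*7^1*73^(-1)*149^1*28607^1*  34033^(-1) = - 29837101/44719362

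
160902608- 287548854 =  - 126646246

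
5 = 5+0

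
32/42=16/21  =  0.76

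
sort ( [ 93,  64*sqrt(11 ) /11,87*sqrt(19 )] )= [64*sqrt(11) /11,93, 87*sqrt(19)] 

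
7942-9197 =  - 1255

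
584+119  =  703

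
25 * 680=17000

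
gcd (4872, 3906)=42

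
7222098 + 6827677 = 14049775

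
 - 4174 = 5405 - 9579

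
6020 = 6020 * 1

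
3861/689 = 5 + 32/53 = 5.60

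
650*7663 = 4980950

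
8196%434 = 384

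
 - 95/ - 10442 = 95/10442=0.01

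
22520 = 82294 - 59774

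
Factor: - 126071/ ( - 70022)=803/446 = 2^ ( - 1 )*11^1*73^1*223^ ( - 1 )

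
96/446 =48/223=0.22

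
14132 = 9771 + 4361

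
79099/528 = 79099/528 = 149.81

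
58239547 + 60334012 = 118573559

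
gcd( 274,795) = 1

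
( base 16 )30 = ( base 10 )48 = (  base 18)2C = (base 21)26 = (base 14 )36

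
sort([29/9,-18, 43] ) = [ - 18, 29/9,43 ]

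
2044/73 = 28 = 28.00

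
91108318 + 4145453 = 95253771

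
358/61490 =179/30745 = 0.01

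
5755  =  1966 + 3789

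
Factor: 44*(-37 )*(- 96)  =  156288 = 2^7*3^1 * 11^1*37^1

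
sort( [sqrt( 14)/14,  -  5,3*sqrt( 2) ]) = [ - 5, sqrt(14)/14,3 * sqrt( 2) ]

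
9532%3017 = 481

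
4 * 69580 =278320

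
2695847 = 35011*77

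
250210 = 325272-75062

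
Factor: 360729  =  3^2*149^1*269^1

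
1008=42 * 24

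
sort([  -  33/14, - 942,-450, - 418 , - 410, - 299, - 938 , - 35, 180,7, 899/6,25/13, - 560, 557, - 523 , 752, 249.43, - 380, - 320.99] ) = [ - 942, -938,  -  560, - 523, - 450 ,-418, - 410,  -  380, - 320.99,- 299, -35 , - 33/14,25/13 , 7,899/6, 180, 249.43, 557, 752] 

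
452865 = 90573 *5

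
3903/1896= 2 + 37/632= 2.06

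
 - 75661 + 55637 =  - 20024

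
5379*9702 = 52187058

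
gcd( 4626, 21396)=6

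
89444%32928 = 23588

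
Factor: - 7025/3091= - 25/11   =  - 5^2*11^( - 1)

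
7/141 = 7/141 =0.05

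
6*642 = 3852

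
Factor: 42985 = 5^1*8597^1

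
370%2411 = 370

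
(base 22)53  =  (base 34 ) 3B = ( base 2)1110001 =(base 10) 113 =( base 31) 3k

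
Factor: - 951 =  - 3^1*317^1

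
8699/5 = 1739 + 4/5= 1739.80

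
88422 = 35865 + 52557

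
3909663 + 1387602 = 5297265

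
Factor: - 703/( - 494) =37/26 =2^ ( - 1 ) * 13^( - 1 )*37^1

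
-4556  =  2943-7499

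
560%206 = 148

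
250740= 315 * 796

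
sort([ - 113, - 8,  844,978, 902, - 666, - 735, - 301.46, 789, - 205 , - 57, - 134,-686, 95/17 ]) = [ - 735, - 686, - 666, - 301.46, - 205, - 134,- 113, - 57, - 8, 95/17, 789,844,  902,978]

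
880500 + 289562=1170062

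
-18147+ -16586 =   -  34733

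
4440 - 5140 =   -  700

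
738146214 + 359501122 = 1097647336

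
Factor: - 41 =-41^1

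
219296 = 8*27412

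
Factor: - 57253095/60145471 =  - 3^3*5^1 * 23^1*18439^1 * 60145471^ ( - 1) 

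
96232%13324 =2964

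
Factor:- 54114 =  - 2^1*3^1*29^1*311^1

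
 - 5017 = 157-5174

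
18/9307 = 18/9307 = 0.00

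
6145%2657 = 831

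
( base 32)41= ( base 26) 4p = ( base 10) 129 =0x81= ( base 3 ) 11210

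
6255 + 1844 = 8099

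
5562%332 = 250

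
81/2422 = 81/2422= 0.03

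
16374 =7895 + 8479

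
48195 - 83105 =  - 34910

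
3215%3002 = 213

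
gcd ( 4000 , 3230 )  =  10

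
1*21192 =21192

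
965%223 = 73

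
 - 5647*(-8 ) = 45176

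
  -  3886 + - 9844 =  -13730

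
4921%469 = 231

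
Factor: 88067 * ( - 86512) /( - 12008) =2^1*7^1*19^(-1)*23^1*79^(-1) * 547^1*5407^1 = 952356538/1501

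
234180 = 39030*6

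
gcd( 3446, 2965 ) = 1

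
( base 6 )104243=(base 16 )2223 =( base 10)8739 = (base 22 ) i15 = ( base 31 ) 92S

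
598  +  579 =1177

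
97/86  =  97/86 = 1.13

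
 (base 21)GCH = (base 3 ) 101001022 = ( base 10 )7325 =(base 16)1c9d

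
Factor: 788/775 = 2^2*5^( - 2)*31^( - 1)*197^1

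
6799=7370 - 571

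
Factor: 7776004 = 2^2 *17^1 * 173^1*661^1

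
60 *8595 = 515700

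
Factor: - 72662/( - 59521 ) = 2^1*7^( -1 )*11^(- 1)*47^1 = 94/77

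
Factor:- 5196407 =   -  17^1*61^1 *5011^1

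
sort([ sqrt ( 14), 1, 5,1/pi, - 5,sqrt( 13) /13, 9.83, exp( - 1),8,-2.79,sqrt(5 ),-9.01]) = [  -  9.01, - 5, - 2.79,sqrt (13)/13,1/pi,exp(-1), 1,sqrt (5 ),sqrt( 14), 5,8 , 9.83 ] 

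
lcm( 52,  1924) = 1924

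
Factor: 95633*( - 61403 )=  - 5872153099=- 61403^1 * 95633^1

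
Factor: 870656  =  2^8*19^1*179^1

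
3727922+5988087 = 9716009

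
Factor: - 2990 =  - 2^1 * 5^1*13^1 *23^1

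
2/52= 1/26 = 0.04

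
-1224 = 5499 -6723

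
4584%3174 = 1410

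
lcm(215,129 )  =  645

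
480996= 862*558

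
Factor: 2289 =3^1 * 7^1*109^1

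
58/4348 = 29/2174 = 0.01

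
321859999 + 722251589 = 1044111588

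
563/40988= 563/40988 = 0.01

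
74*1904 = 140896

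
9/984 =3/328 = 0.01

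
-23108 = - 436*53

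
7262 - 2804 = 4458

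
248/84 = 62/21=2.95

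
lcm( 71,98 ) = 6958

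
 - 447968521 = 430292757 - 878261278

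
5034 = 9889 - 4855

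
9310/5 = 1862=1862.00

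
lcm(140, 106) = 7420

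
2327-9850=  - 7523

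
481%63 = 40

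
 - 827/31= - 827/31 = - 26.68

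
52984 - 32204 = 20780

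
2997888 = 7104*422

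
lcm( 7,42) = 42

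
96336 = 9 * 10704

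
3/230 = 3/230  =  0.01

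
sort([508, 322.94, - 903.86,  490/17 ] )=[- 903.86,490/17 , 322.94,  508] 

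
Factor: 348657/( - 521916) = -2^( - 2)*61^(- 1 ) * 163^1 = - 163/244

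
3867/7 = 3867/7 = 552.43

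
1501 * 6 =9006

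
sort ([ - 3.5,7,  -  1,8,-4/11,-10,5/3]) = [ - 10,-3.5,-1, - 4/11,5/3,7, 8]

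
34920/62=563 +7/31  =  563.23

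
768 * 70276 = 53971968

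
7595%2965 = 1665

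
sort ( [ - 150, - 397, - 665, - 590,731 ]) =[ - 665, - 590, - 397, - 150 , 731]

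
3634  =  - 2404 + 6038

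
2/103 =2/103 =0.02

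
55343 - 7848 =47495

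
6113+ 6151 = 12264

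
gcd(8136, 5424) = 2712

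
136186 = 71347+64839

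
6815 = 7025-210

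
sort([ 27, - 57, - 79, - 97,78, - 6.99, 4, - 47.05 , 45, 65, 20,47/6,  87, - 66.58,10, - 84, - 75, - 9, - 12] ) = [ - 97, - 84, - 79, - 75, - 66.58, - 57 , - 47.05, - 12, - 9,-6.99, 4,47/6 , 10, 20,27 , 45, 65,  78, 87 ] 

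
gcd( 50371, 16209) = 1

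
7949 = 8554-605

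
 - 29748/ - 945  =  31+151/315 = 31.48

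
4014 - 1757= 2257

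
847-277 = 570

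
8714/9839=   8714/9839=0.89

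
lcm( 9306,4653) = 9306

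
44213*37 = 1635881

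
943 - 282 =661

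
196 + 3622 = 3818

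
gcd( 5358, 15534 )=6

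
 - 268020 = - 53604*5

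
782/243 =782/243 = 3.22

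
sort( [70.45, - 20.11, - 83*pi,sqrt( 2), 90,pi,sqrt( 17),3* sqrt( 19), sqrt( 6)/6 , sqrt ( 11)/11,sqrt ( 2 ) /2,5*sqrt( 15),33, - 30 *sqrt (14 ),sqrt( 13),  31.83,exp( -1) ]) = [ - 83* pi  , - 30 * sqrt (14), - 20.11, sqrt(11 ) /11,exp( - 1 ),sqrt ( 6)/6,  sqrt(2 ) /2, sqrt(2),pi,sqrt( 13), sqrt ( 17), 3*sqrt( 19 ), 5 * sqrt( 15 ),31.83, 33,70.45, 90 ] 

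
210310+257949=468259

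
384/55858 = 192/27929 = 0.01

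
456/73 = 456/73 = 6.25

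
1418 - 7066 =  - 5648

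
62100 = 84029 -21929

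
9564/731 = 9564/731 = 13.08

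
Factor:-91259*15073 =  - 1375546907 = - 7^1*13037^1*15073^1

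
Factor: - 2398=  - 2^1 *11^1 * 109^1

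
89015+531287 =620302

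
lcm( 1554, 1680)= 62160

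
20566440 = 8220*2502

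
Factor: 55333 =55333^1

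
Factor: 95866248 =2^3*3^1*19^1*210233^1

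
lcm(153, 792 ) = 13464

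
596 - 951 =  - 355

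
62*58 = 3596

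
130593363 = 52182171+78411192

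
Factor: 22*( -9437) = - 207614 = - 2^1*11^1*9437^1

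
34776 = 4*8694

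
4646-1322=3324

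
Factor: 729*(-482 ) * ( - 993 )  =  348918354 = 2^1*3^7*241^1*331^1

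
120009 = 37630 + 82379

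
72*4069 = 292968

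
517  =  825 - 308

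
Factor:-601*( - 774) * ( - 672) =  - 312596928= - 2^6 * 3^3*7^1*43^1 * 601^1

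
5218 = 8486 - 3268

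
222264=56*3969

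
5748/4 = 1437 = 1437.00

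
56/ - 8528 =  - 7/1066  =  - 0.01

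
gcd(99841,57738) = 1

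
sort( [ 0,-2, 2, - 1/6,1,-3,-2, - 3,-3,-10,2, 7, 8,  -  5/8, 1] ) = [ - 10,-3, - 3 ,-3,- 2,  -  2, - 5/8, - 1/6, 0, 1,1 , 2,2,7, 8]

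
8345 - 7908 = 437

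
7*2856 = 19992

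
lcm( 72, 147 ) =3528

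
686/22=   343/11=31.18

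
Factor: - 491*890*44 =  - 2^3*5^1*11^1*89^1*491^1=- 19227560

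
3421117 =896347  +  2524770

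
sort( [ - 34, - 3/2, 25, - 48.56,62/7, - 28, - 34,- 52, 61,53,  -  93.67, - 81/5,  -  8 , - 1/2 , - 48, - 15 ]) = [ - 93.67, - 52, - 48.56, - 48 , - 34, - 34, - 28, - 81/5, - 15, - 8, - 3/2, - 1/2 , 62/7  ,  25 , 53 , 61]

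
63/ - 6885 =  - 1 + 758/765  =  - 0.01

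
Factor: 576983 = 11^1*52453^1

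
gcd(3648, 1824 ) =1824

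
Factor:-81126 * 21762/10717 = -1765464012/10717 = - 2^2*3^5*7^( -1 )*13^1*31^1*1531^ (-1)*4507^1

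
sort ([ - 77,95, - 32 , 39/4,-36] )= [ - 77 , - 36,-32 , 39/4,  95]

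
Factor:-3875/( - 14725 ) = 5/19 = 5^1*19^( - 1 ) 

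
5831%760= 511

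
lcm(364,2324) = 30212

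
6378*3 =19134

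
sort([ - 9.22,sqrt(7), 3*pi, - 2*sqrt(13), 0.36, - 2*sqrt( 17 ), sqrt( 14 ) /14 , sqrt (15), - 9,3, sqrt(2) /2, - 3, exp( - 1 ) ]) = [ - 9.22, - 9, - 2 * sqrt( 17),-2*sqrt( 13 ), - 3,sqrt(14)/14, 0.36, exp( - 1), sqrt(2 )/2, sqrt (7), 3,sqrt( 15), 3*pi]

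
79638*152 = 12104976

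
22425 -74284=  - 51859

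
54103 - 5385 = 48718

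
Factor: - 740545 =-5^1 * 13^1 * 11393^1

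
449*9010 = 4045490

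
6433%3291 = 3142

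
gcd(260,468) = 52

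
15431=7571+7860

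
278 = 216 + 62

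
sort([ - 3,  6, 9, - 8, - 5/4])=[ - 8 ,-3 , - 5/4, 6, 9]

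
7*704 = 4928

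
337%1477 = 337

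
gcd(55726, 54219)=11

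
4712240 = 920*5122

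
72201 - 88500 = -16299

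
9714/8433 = 3238/2811 = 1.15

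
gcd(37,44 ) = 1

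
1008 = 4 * 252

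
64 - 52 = 12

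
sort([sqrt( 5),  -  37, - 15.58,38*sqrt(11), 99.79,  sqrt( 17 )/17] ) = [  -  37 ,  -  15.58, sqrt ( 17 ) /17, sqrt(5 ), 99.79, 38 * sqrt(11) ]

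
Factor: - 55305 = -3^2*5^1*1229^1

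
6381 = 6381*1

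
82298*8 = 658384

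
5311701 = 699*7599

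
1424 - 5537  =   - 4113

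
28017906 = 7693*3642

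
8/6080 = 1/760 =0.00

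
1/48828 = 1/48828 = 0.00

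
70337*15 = 1055055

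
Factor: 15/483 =5^1*7^( - 1 )*23^( - 1) = 5/161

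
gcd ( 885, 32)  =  1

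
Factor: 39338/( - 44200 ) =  - 2^( - 2)*5^( - 2 )*89^1=- 89/100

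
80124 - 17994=62130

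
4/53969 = 4/53969 = 0.00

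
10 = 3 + 7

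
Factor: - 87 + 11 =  - 2^2*19^1= - 76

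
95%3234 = 95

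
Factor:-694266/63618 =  - 23^(- 1 )*251^1 = - 251/23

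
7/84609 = 1/12087 = 0.00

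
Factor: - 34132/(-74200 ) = 2^(-1)*5^( - 2 )*23^1 = 23/50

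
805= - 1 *( - 805 ) 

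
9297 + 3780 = 13077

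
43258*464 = 20071712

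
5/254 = 5/254 =0.02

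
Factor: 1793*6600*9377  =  110965542600 = 2^3*3^1 * 5^2*11^2*163^1 *9377^1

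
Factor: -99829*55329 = -5523438741= - 3^1*18443^1* 99829^1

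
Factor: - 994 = - 2^1*7^1*71^1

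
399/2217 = 133/739 = 0.18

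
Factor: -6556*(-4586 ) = 2^3*11^1*149^1*2293^1 = 30065816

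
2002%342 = 292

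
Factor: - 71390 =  - 2^1 * 5^1 * 11^2*59^1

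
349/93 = 3  +  70/93 = 3.75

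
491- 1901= - 1410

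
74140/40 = 3707/2 = 1853.50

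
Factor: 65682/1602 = 41   =  41^1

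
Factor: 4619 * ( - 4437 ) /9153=-3^( - 2)*17^1*29^1*31^1 * 113^( - 1 ) * 149^1 = - 2277167/1017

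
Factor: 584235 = 3^2*5^1*12983^1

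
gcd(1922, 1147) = 31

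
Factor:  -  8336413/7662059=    - 23^( - 1) * 131^( - 1 )*2543^( - 1 ) * 8336413^1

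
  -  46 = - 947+901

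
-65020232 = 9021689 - 74041921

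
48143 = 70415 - 22272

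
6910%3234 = 442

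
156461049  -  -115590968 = 272052017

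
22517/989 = 979/43 = 22.77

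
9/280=9/280=0.03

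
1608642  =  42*38301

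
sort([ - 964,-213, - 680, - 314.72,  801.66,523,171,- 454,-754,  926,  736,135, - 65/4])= [ - 964, - 754, - 680 , - 454,-314.72, - 213,-65/4,135,171,523,  736 , 801.66,926 ]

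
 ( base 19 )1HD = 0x2b9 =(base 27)PM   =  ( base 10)697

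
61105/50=1222 + 1/10= 1222.10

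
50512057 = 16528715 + 33983342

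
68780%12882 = 4370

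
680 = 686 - 6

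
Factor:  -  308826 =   -  2^1 * 3^3*7^1 * 19^1*43^1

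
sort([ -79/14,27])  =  [ - 79/14, 27]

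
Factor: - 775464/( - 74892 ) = 818/79  =  2^1 * 79^ ( - 1 )*409^1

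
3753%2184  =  1569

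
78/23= 78/23= 3.39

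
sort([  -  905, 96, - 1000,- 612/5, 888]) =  [ - 1000, - 905, - 612/5, 96,888]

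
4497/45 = 99  +  14/15 = 99.93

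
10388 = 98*106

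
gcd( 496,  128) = 16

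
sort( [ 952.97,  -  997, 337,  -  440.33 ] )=[ - 997, - 440.33, 337 , 952.97 ] 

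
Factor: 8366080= 2^11*5^1*19^1 *43^1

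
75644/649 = 75644/649 = 116.55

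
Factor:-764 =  - 2^2*191^1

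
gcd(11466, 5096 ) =1274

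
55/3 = 18  +  1/3 = 18.33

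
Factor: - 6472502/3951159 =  - 2^1 * 3^ ( - 1 )*19^1*71^1 * 593^(  -  1) * 2221^ ( - 1 ) * 2399^1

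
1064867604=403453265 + 661414339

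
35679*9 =321111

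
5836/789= 7 + 313/789 = 7.40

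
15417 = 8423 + 6994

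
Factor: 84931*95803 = 8136644593 =7^1*11^1*1103^1*95803^1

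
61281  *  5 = 306405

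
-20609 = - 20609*1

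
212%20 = 12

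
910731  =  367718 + 543013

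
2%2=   0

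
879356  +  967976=1847332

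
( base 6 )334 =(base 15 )8a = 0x82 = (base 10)130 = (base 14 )94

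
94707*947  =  89687529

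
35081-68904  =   - 33823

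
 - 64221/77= - 835+74/77 = -  834.04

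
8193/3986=2 + 221/3986 = 2.06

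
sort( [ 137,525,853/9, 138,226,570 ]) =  [ 853/9,137, 138, 226, 525, 570]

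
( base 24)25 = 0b110101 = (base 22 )29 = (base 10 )53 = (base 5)203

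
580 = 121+459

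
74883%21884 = 9231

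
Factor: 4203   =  3^2 * 467^1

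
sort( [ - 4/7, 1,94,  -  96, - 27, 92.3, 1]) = [  -  96, - 27, - 4/7, 1, 1, 92.3,  94]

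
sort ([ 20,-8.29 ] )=[ - 8.29,20 ] 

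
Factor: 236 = 2^2*59^1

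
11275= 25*451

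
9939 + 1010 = 10949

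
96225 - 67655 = 28570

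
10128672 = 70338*144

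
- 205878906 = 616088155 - 821967061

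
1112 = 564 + 548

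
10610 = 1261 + 9349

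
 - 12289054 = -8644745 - 3644309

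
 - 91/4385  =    -  91/4385 = -  0.02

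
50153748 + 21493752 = 71647500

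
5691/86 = 66 + 15/86 =66.17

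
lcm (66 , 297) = 594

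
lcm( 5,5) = 5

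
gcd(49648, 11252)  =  116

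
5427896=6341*856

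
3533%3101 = 432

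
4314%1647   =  1020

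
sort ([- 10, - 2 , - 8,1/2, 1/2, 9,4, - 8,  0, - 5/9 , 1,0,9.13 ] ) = [ - 10, - 8, - 8, - 2, - 5/9, 0 , 0 , 1/2,1/2,1, 4,9, 9.13]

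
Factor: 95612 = 2^2*11^1*41^1*53^1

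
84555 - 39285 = 45270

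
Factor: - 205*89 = - 18245  =  - 5^1*41^1*89^1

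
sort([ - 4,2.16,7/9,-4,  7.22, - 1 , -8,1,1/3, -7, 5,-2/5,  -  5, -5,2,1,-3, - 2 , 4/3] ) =[ -8, - 7, - 5, - 5, -4,-4 ,-3, - 2, - 1, - 2/5, 1/3,  7/9, 1,1, 4/3,2,  2.16,5,7.22 ]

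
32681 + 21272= 53953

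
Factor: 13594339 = 11^1* 17^1 * 139^1 * 523^1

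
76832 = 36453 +40379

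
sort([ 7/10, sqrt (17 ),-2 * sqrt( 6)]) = [ - 2*sqrt( 6),7/10,sqrt (17)]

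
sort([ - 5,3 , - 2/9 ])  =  [  -  5,-2/9,3 ] 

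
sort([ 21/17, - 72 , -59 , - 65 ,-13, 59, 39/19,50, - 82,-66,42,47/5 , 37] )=[-82, - 72, - 66 ,- 65,-59, - 13 , 21/17,39/19, 47/5,  37 , 42, 50 , 59] 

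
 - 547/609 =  - 547/609 = -  0.90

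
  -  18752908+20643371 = 1890463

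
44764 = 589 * 76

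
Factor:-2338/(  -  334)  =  7^1 = 7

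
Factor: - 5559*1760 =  - 9783840 = - 2^5*3^1*5^1 * 11^1*17^1*109^1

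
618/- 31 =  - 618/31 = - 19.94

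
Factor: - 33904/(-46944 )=13/18 = 2^( - 1 )*3^( - 2 ) * 13^1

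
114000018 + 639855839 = 753855857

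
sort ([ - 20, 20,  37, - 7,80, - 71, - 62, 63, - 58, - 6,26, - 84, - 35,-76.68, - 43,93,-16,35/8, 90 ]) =[ - 84, - 76.68,- 71, - 62,-58, - 43,-35,  -  20, - 16, - 7, - 6, 35/8, 20, 26, 37,63,  80, 90 , 93]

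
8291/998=8 + 307/998 = 8.31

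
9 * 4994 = 44946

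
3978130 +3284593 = 7262723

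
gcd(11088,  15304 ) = 8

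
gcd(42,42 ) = 42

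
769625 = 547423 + 222202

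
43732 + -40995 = 2737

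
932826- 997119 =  - 64293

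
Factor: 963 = 3^2*107^1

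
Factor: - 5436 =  - 2^2*3^2*151^1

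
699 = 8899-8200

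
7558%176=166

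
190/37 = 5 + 5/37 = 5.14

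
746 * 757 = 564722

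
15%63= 15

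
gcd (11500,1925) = 25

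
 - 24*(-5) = 120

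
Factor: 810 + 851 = 11^1*151^1 =1661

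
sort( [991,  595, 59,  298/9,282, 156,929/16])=[ 298/9, 929/16 , 59,156,  282,595 , 991]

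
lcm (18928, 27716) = 776048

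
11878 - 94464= - 82586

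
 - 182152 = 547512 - 729664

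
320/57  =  5 + 35/57=5.61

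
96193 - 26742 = 69451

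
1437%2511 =1437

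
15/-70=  - 1 + 11/14 = - 0.21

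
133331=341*391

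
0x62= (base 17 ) 5d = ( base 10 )98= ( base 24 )42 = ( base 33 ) 2w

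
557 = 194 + 363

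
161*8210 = 1321810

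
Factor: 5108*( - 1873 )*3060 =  - 2^4*3^2*5^1*17^1*1277^1*1873^1 = - 29275889040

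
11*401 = 4411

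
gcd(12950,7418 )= 2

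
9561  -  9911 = - 350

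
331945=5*66389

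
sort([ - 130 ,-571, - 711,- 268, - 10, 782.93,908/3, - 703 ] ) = [ - 711, - 703, -571,-268, - 130, - 10,  908/3,782.93 ] 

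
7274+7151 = 14425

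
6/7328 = 3/3664 = 0.00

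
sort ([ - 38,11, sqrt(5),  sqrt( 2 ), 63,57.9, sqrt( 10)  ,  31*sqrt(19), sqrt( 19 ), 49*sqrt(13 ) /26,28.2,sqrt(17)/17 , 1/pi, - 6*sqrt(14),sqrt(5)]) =[ - 38,-6*sqrt(14 ),sqrt(17) /17,  1/pi,sqrt(2) , sqrt(5 ),  sqrt( 5), sqrt(10), sqrt(19) , 49*sqrt(13)/26,11, 28.2,57.9, 63,  31*sqrt ( 19 ) ] 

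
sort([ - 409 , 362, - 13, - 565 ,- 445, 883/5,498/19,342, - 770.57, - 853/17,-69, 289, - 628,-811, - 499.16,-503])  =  [ - 811,  -  770.57, -628,  -  565, - 503, - 499.16, - 445, - 409, -69, - 853/17, - 13,  498/19, 883/5,289,  342,362]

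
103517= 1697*61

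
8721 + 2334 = 11055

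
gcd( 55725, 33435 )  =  11145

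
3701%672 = 341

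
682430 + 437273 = 1119703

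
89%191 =89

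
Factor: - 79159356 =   -  2^2*3^4*41^1*59^1*101^1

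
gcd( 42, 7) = 7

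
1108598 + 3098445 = 4207043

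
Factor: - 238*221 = - 2^1*7^1*13^1*17^2 = - 52598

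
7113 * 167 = 1187871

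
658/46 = 14 + 7/23 = 14.30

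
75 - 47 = 28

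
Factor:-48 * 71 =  - 2^4*3^1*  71^1 = - 3408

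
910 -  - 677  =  1587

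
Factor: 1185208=2^3*148151^1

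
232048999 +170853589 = 402902588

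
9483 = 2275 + 7208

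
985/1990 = 197/398 = 0.49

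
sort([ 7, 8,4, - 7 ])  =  [-7, 4, 7,8] 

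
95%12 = 11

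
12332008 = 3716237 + 8615771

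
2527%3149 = 2527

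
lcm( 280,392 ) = 1960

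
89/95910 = 89/95910 =0.00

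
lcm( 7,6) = 42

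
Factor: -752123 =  - 23^1*53^1*617^1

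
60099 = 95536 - 35437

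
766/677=1+ 89/677 =1.13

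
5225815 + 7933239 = 13159054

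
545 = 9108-8563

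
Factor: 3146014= 2^1*61^1 * 107^1*241^1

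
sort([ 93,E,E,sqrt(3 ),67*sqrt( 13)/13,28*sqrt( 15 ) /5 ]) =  [sqrt( 3),E, E, 67*sqrt(13)/13, 28*sqrt( 15)/5,93]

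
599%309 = 290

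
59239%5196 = 2083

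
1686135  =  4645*363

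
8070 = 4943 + 3127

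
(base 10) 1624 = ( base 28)220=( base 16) 658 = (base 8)3130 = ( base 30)1O4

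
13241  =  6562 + 6679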